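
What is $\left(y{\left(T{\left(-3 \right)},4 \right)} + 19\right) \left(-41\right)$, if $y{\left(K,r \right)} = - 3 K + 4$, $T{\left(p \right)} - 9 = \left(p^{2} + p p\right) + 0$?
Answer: $2378$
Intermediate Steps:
$T{\left(p \right)} = 9 + 2 p^{2}$ ($T{\left(p \right)} = 9 + \left(\left(p^{2} + p p\right) + 0\right) = 9 + \left(\left(p^{2} + p^{2}\right) + 0\right) = 9 + \left(2 p^{2} + 0\right) = 9 + 2 p^{2}$)
$y{\left(K,r \right)} = 4 - 3 K$
$\left(y{\left(T{\left(-3 \right)},4 \right)} + 19\right) \left(-41\right) = \left(\left(4 - 3 \left(9 + 2 \left(-3\right)^{2}\right)\right) + 19\right) \left(-41\right) = \left(\left(4 - 3 \left(9 + 2 \cdot 9\right)\right) + 19\right) \left(-41\right) = \left(\left(4 - 3 \left(9 + 18\right)\right) + 19\right) \left(-41\right) = \left(\left(4 - 81\right) + 19\right) \left(-41\right) = \left(-77 + 19\right) \left(-41\right) = \left(-58\right) \left(-41\right) = 2378$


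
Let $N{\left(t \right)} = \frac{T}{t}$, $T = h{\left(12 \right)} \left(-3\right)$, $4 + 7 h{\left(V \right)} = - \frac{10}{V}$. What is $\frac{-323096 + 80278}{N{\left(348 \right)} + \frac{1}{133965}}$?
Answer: $- \frac{1821630348720}{44711} \approx -4.0742 \cdot 10^{7}$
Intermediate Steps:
$h{\left(V \right)} = - \frac{4}{7} - \frac{10}{7 V}$ ($h{\left(V \right)} = - \frac{4}{7} + \frac{\left(-10\right) \frac{1}{V}}{7} = - \frac{4}{7} - \frac{10}{7 V}$)
$T = \frac{29}{14}$ ($T = \frac{2 \left(-5 - 24\right)}{7 \cdot 12} \left(-3\right) = \frac{2}{7} \cdot \frac{1}{12} \left(-5 - 24\right) \left(-3\right) = \frac{2}{7} \cdot \frac{1}{12} \left(-29\right) \left(-3\right) = \left(- \frac{29}{42}\right) \left(-3\right) = \frac{29}{14} \approx 2.0714$)
$N{\left(t \right)} = \frac{29}{14 t}$
$\frac{-323096 + 80278}{N{\left(348 \right)} + \frac{1}{133965}} = \frac{-323096 + 80278}{\frac{29}{14 \cdot 348} + \frac{1}{133965}} = - \frac{242818}{\frac{29}{14} \cdot \frac{1}{348} + \frac{1}{133965}} = - \frac{242818}{\frac{1}{168} + \frac{1}{133965}} = - \frac{242818}{\frac{44711}{7502040}} = \left(-242818\right) \frac{7502040}{44711} = - \frac{1821630348720}{44711}$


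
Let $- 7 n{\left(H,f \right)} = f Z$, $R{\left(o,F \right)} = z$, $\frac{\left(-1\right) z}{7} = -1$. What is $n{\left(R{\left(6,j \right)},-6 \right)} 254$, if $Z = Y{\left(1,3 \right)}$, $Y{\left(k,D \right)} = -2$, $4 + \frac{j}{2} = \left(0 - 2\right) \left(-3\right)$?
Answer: $- \frac{3048}{7} \approx -435.43$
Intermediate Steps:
$j = 4$ ($j = -8 + 2 \left(0 - 2\right) \left(-3\right) = -8 + 2 \left(\left(-2\right) \left(-3\right)\right) = -8 + 2 \cdot 6 = -8 + 12 = 4$)
$Z = -2$
$z = 7$ ($z = \left(-7\right) \left(-1\right) = 7$)
$R{\left(o,F \right)} = 7$
$n{\left(H,f \right)} = \frac{2 f}{7}$ ($n{\left(H,f \right)} = - \frac{f \left(-2\right)}{7} = - \frac{\left(-2\right) f}{7} = \frac{2 f}{7}$)
$n{\left(R{\left(6,j \right)},-6 \right)} 254 = \frac{2}{7} \left(-6\right) 254 = \left(- \frac{12}{7}\right) 254 = - \frac{3048}{7}$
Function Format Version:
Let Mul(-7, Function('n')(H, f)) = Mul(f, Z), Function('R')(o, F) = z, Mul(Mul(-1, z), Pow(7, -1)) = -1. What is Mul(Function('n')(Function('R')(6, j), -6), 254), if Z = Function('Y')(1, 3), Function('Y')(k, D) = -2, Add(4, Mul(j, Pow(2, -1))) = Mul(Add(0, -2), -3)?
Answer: Rational(-3048, 7) ≈ -435.43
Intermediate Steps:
j = 4 (j = Add(-8, Mul(2, Mul(Add(0, -2), -3))) = Add(-8, Mul(2, Mul(-2, -3))) = Add(-8, Mul(2, 6)) = Add(-8, 12) = 4)
Z = -2
z = 7 (z = Mul(-7, -1) = 7)
Function('R')(o, F) = 7
Function('n')(H, f) = Mul(Rational(2, 7), f) (Function('n')(H, f) = Mul(Rational(-1, 7), Mul(f, -2)) = Mul(Rational(-1, 7), Mul(-2, f)) = Mul(Rational(2, 7), f))
Mul(Function('n')(Function('R')(6, j), -6), 254) = Mul(Mul(Rational(2, 7), -6), 254) = Mul(Rational(-12, 7), 254) = Rational(-3048, 7)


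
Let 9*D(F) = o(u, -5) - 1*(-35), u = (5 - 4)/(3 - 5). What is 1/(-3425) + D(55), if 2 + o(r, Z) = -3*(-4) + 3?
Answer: 54797/10275 ≈ 5.3330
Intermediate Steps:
u = -1/2 (u = 1/(-2) = 1*(-1/2) = -1/2 ≈ -0.50000)
o(r, Z) = 13 (o(r, Z) = -2 + (-3*(-4) + 3) = -2 + (12 + 3) = -2 + 15 = 13)
D(F) = 16/3 (D(F) = (13 - 1*(-35))/9 = (13 + 35)/9 = (1/9)*48 = 16/3)
1/(-3425) + D(55) = 1/(-3425) + 16/3 = -1/3425 + 16/3 = 54797/10275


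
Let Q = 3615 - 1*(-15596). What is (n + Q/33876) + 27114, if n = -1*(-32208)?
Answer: 2009611283/33876 ≈ 59323.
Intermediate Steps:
Q = 19211 (Q = 3615 + 15596 = 19211)
n = 32208
(n + Q/33876) + 27114 = (32208 + 19211/33876) + 27114 = 1091097419/33876 + 27114 = 2009611283/33876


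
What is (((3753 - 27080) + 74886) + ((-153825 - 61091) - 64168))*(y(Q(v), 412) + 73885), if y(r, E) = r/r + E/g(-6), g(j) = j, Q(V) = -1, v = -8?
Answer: -50385866300/3 ≈ -1.6795e+10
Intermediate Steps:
y(r, E) = 1 - E/6 (y(r, E) = r/r + E/(-6) = 1 + E*(-⅙) = 1 - E/6)
(((3753 - 27080) + 74886) + ((-153825 - 61091) - 64168))*(y(Q(v), 412) + 73885) = (((3753 - 27080) + 74886) + ((-153825 - 61091) - 64168))*((1 - ⅙*412) + 73885) = ((-23327 + 74886) + (-214916 - 64168))*((1 - 206/3) + 73885) = (51559 - 279084)*(-203/3 + 73885) = -227525*221452/3 = -50385866300/3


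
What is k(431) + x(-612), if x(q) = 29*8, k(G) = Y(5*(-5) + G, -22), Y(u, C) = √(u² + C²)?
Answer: 232 + 2*√41330 ≈ 638.60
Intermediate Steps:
Y(u, C) = √(C² + u²)
k(G) = √(484 + (-25 + G)²) (k(G) = √((-22)² + (5*(-5) + G)²) = √(484 + (-25 + G)²))
x(q) = 232
k(431) + x(-612) = √(484 + (-25 + 431)²) + 232 = √(484 + 406²) + 232 = √(484 + 164836) + 232 = √165320 + 232 = 2*√41330 + 232 = 232 + 2*√41330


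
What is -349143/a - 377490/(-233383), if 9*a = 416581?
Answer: -576101205231/97222923523 ≈ -5.9256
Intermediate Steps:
a = 416581/9 (a = (⅑)*416581 = 416581/9 ≈ 46287.)
-349143/a - 377490/(-233383) = -349143/416581/9 - 377490/(-233383) = -349143*9/416581 - 377490*(-1/233383) = -3142287/416581 + 377490/233383 = -576101205231/97222923523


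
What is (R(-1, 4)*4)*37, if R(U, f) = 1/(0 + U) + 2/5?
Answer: -444/5 ≈ -88.800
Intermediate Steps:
R(U, f) = ⅖ + 1/U (R(U, f) = 1/U + 2*(⅕) = 1/U + ⅖ = ⅖ + 1/U)
(R(-1, 4)*4)*37 = ((⅖ + 1/(-1))*4)*37 = ((⅖ - 1)*4)*37 = -⅗*4*37 = -12/5*37 = -444/5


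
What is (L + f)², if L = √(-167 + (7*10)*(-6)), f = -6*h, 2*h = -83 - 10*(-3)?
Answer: (159 + I*√587)² ≈ 24694.0 + 7704.5*I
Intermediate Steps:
h = -53/2 (h = (-83 - 10*(-3))/2 = (-83 - 1*(-30))/2 = (-83 + 30)/2 = (½)*(-53) = -53/2 ≈ -26.500)
f = 159 (f = -6*(-53/2) = 159)
L = I*√587 (L = √(-167 + 70*(-6)) = √(-167 - 420) = √(-587) = I*√587 ≈ 24.228*I)
(L + f)² = (I*√587 + 159)² = (159 + I*√587)²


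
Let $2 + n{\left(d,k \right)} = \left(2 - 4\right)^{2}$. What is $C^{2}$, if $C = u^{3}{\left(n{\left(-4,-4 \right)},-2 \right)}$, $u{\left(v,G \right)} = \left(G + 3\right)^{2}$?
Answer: $1$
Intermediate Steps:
$n{\left(d,k \right)} = 2$ ($n{\left(d,k \right)} = -2 + \left(2 - 4\right)^{2} = -2 + \left(-2\right)^{2} = -2 + 4 = 2$)
$u{\left(v,G \right)} = \left(3 + G\right)^{2}$
$C = 1$ ($C = \left(\left(3 - 2\right)^{2}\right)^{3} = \left(1^{2}\right)^{3} = 1^{3} = 1$)
$C^{2} = 1^{2} = 1$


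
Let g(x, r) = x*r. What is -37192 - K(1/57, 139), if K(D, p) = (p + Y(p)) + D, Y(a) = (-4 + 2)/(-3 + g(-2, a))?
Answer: -597931022/16017 ≈ -37331.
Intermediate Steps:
g(x, r) = r*x
Y(a) = -2/(-3 - 2*a) (Y(a) = (-4 + 2)/(-3 + a*(-2)) = -2/(-3 - 2*a))
K(D, p) = D + p + 2/(3 + 2*p) (K(D, p) = (p + 2/(3 + 2*p)) + D = D + p + 2/(3 + 2*p))
-37192 - K(1/57, 139) = -37192 - (2 + (3 + 2*139)*(1/57 + 139))/(3 + 2*139) = -37192 - (2 + (3 + 278)*(1/57 + 139))/(3 + 278) = -37192 - (2 + 281*(7924/57))/281 = -37192 - (2 + 2226644/57)/281 = -37192 - 2226758/(281*57) = -37192 - 1*2226758/16017 = -37192 - 2226758/16017 = -597931022/16017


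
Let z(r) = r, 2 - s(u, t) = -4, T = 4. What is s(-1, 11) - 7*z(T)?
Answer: -22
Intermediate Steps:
s(u, t) = 6 (s(u, t) = 2 - 1*(-4) = 2 + 4 = 6)
s(-1, 11) - 7*z(T) = 6 - 7*4 = 6 - 28 = -22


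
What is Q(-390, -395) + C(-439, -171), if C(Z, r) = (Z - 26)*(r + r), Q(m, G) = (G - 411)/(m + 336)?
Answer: 4294213/27 ≈ 1.5905e+5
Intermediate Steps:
Q(m, G) = (-411 + G)/(336 + m)
C(Z, r) = 2*r*(-26 + Z) (C(Z, r) = (-26 + Z)*(2*r) = 2*r*(-26 + Z))
Q(-390, -395) + C(-439, -171) = (-411 - 395)/(336 - 390) + 2*(-171)*(-26 - 439) = -806/(-54) + 2*(-171)*(-465) = -1/54*(-806) + 159030 = 403/27 + 159030 = 4294213/27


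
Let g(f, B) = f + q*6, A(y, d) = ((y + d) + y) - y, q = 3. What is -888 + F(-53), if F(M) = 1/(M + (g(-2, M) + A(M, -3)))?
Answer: -82585/93 ≈ -888.01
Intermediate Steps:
A(y, d) = d + y (A(y, d) = ((d + y) + y) - y = (d + 2*y) - y = d + y)
g(f, B) = 18 + f (g(f, B) = f + 3*6 = f + 18 = 18 + f)
F(M) = 1/(13 + 2*M) (F(M) = 1/(M + ((18 - 2) + (-3 + M))) = 1/(M + (16 + (-3 + M))) = 1/(M + (13 + M)) = 1/(13 + 2*M))
-888 + F(-53) = -888 + 1/(13 + 2*(-53)) = -888 + 1/(13 - 106) = -888 + 1/(-93) = -888 - 1/93 = -82585/93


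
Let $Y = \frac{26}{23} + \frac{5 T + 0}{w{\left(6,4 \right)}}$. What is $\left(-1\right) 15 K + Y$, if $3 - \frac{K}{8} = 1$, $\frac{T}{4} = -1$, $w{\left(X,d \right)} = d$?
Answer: $- \frac{5609}{23} \approx -243.87$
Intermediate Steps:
$T = -4$ ($T = 4 \left(-1\right) = -4$)
$K = 16$ ($K = 24 - 8 = 16$)
$Y = - \frac{89}{23}$ ($Y = \frac{26}{23} + \frac{5 \left(-4\right) + 0}{4} = 26 \cdot \frac{1}{23} + \left(-20 + 0\right) \frac{1}{4} = \frac{26}{23} - 5 = - \frac{89}{23} \approx -3.8696$)
$\left(-1\right) 15 K + Y = \left(-1\right) 15 \cdot 16 - \frac{89}{23} = \left(-15\right) 16 - \frac{89}{23} = -240 - \frac{89}{23} = - \frac{5609}{23}$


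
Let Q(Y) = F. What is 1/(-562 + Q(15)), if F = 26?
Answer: -1/536 ≈ -0.0018657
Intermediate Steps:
Q(Y) = 26
1/(-562 + Q(15)) = 1/(-562 + 26) = 1/(-536) = -1/536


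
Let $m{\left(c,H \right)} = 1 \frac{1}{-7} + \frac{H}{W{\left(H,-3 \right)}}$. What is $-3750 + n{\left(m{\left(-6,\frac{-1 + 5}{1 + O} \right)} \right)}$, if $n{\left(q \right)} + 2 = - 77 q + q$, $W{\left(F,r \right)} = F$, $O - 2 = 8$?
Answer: $- \frac{26720}{7} \approx -3817.1$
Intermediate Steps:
$O = 10$ ($O = 2 + 8 = 10$)
$m{\left(c,H \right)} = \frac{6}{7}$ ($m{\left(c,H \right)} = 1 \frac{1}{-7} + \frac{H}{H} = 1 \left(- \frac{1}{7}\right) + 1 = - \frac{1}{7} + 1 = \frac{6}{7}$)
$n{\left(q \right)} = -2 - 76 q$ ($n{\left(q \right)} = -2 + \left(- 77 q + q\right) = -2 - 76 q$)
$-3750 + n{\left(m{\left(-6,\frac{-1 + 5}{1 + O} \right)} \right)} = -3750 - \frac{470}{7} = - \frac{26720}{7}$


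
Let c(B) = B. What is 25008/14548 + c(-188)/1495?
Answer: 8662984/5437315 ≈ 1.5932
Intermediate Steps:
25008/14548 + c(-188)/1495 = 25008/14548 - 188/1495 = 25008*(1/14548) - 188*1/1495 = 6252/3637 - 188/1495 = 8662984/5437315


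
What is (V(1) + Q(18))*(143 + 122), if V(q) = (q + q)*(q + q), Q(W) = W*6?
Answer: 29680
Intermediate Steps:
Q(W) = 6*W
V(q) = 4*q² (V(q) = (2*q)*(2*q) = 4*q²)
(V(1) + Q(18))*(143 + 122) = (4*1² + 6*18)*(143 + 122) = (4*1 + 108)*265 = (4 + 108)*265 = 112*265 = 29680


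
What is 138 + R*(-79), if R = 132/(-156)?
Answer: 2663/13 ≈ 204.85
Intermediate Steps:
R = -11/13 (R = 132*(-1/156) = -11/13 ≈ -0.84615)
138 + R*(-79) = 138 - 11/13*(-79) = 138 + 869/13 = 2663/13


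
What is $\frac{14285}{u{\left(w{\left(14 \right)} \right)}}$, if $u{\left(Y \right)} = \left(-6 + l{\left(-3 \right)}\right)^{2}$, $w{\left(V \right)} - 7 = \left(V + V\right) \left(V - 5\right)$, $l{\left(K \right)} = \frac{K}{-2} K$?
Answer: $\frac{57140}{441} \approx 129.57$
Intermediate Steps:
$l{\left(K \right)} = - \frac{K^{2}}{2}$ ($l{\left(K \right)} = K \left(- \frac{1}{2}\right) K = - \frac{K}{2} K = - \frac{K^{2}}{2}$)
$w{\left(V \right)} = 7 + 2 V \left(-5 + V\right)$ ($w{\left(V \right)} = 7 + \left(V + V\right) \left(V - 5\right) = 7 + 2 V \left(-5 + V\right)$)
$u{\left(Y \right)} = \frac{441}{4}$ ($u{\left(Y \right)} = \left(-6 - \frac{\left(-3\right)^{2}}{2}\right)^{2} = \left(-6 - \frac{9}{2}\right)^{2} = \left(- \frac{21}{2}\right)^{2} = \frac{441}{4}$)
$\frac{14285}{u{\left(w{\left(14 \right)} \right)}} = \frac{14285}{\frac{441}{4}} = 14285 \cdot \frac{4}{441} = \frac{57140}{441}$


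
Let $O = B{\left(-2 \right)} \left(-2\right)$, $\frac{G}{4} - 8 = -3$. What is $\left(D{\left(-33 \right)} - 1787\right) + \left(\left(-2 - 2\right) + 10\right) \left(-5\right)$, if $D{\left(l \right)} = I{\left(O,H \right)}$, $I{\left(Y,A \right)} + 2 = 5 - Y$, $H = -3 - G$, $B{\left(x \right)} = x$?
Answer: $-1818$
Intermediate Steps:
$G = 20$ ($G = 32 + 4 \left(-3\right) = 32 - 12 = 20$)
$H = -23$ ($H = -3 - 20 = -23$)
$O = 4$ ($O = \left(-2\right) \left(-2\right) = 4$)
$I{\left(Y,A \right)} = 3 - Y$ ($I{\left(Y,A \right)} = -2 - \left(-5 + Y\right) = 3 - Y$)
$D{\left(l \right)} = -1$ ($D{\left(l \right)} = 3 - 4 = -1$)
$\left(D{\left(-33 \right)} - 1787\right) + \left(\left(-2 - 2\right) + 10\right) \left(-5\right) = \left(-1 - 1787\right) + \left(\left(-2 - 2\right) + 10\right) \left(-5\right) = \left(-1 - 1787\right) + \left(-4 + 10\right) \left(-5\right) = -1788 + 6 \left(-5\right) = -1788 - 30 = -1818$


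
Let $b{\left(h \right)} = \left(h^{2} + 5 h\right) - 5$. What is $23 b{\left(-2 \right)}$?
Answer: $-253$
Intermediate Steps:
$b{\left(h \right)} = -5 + h^{2} + 5 h$
$23 b{\left(-2 \right)} = 23 \left(-5 + \left(-2\right)^{2} + 5 \left(-2\right)\right) = 23 \left(-5 + 4 - 10\right) = 23 \left(-11\right) = -253$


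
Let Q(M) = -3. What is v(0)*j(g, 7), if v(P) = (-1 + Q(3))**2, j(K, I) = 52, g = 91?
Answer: 832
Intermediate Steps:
v(P) = 16 (v(P) = (-1 - 3)**2 = (-4)**2 = 16)
v(0)*j(g, 7) = 16*52 = 832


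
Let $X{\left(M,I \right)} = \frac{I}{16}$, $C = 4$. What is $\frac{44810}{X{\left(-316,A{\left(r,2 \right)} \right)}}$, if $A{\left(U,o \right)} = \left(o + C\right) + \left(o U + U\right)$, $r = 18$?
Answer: $\frac{35848}{3} \approx 11949.0$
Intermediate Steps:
$A{\left(U,o \right)} = 4 + U + o + U o$ ($A{\left(U,o \right)} = \left(o + 4\right) + \left(o U + U\right) = \left(4 + o\right) + \left(U o + U\right) = \left(4 + o\right) + \left(U + U o\right) = 4 + U + o + U o$)
$X{\left(M,I \right)} = \frac{I}{16}$
$\frac{44810}{X{\left(-316,A{\left(r,2 \right)} \right)}} = \frac{44810}{\frac{1}{16} \left(4 + 18 + 2 + 18 \cdot 2\right)} = \frac{44810}{\frac{1}{16} \left(4 + 18 + 2 + 36\right)} = \frac{44810}{\frac{1}{16} \cdot 60} = \frac{44810}{\frac{15}{4}} = 44810 \cdot \frac{4}{15} = \frac{35848}{3}$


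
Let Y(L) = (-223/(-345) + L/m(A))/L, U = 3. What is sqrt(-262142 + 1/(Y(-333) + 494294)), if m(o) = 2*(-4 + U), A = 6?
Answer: 2*I*sqrt(17251901951353576064558297)/16224831007 ≈ 512.0*I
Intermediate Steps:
m(o) = -2 (m(o) = 2*(-4 + 3) = 2*(-1) = -2)
Y(L) = (223/345 - L/2)/L (Y(L) = (-223/(-345) + L/(-2))/L = (-223*(-1/345) + L*(-1/2))/L = (223/345 - L/2)/L)
sqrt(-262142 + 1/(Y(-333) + 494294)) = sqrt(-262142 + 1/((1/690)*(446 - 345*(-333))/(-333) + 494294)) = sqrt(-262142 + 1/((1/690)*(-1/333)*(446 + 114885) + 494294)) = sqrt(-262142 + 1/((1/690)*(-1/333)*115331 + 494294)) = sqrt(-262142 + 1/(-115331/229770 + 494294)) = sqrt(-262142 + 1/(113573817049/229770)) = sqrt(-262142 + 229770/113573817049) = sqrt(-29772467548629188/113573817049) = 2*I*sqrt(17251901951353576064558297)/16224831007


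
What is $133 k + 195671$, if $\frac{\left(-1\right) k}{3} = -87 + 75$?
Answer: $200459$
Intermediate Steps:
$k = 36$ ($k = - 3 \left(-87 + 75\right) = \left(-3\right) \left(-12\right) = 36$)
$133 k + 195671 = 133 \cdot 36 + 195671 = 4788 + 195671 = 200459$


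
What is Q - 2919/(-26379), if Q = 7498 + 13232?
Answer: 182279863/8793 ≈ 20730.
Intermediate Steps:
Q = 20730
Q - 2919/(-26379) = 20730 - 2919/(-26379) = 20730 - 2919*(-1)/26379 = 20730 - 1*(-973/8793) = 20730 + 973/8793 = 182279863/8793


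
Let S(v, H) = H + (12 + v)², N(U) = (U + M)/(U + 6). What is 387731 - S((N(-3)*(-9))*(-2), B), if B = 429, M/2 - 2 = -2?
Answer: 387266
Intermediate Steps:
M = 0 (M = 4 + 2*(-2) = 4 - 4 = 0)
N(U) = U/(6 + U) (N(U) = (U + 0)/(U + 6) = U/(6 + U))
387731 - S((N(-3)*(-9))*(-2), B) = 387731 - (429 + (12 + (-3/(6 - 3)*(-9))*(-2))²) = 387731 - (429 + (12 + (-3/3*(-9))*(-2))²) = 387731 - (429 + (12 + (-3*⅓*(-9))*(-2))²) = 387731 - (429 + (12 - 1*(-9)*(-2))²) = 387731 - (429 + (12 + 9*(-2))²) = 387731 - (429 + (12 - 18)²) = 387731 - (429 + (-6)²) = 387731 - (429 + 36) = 387731 - 1*465 = 387731 - 465 = 387266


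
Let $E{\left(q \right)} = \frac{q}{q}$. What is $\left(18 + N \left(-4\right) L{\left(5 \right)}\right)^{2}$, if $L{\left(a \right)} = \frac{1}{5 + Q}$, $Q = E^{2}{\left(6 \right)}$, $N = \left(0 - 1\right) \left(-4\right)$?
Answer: $\frac{2116}{9} \approx 235.11$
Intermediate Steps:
$E{\left(q \right)} = 1$
$N = 4$ ($N = \left(-1\right) \left(-4\right) = 4$)
$Q = 1$ ($Q = 1^{2} = 1$)
$L{\left(a \right)} = \frac{1}{6}$ ($L{\left(a \right)} = \frac{1}{5 + 1} = \frac{1}{6}$)
$\left(18 + N \left(-4\right) L{\left(5 \right)}\right)^{2} = \left(18 + 4 \left(-4\right) \frac{1}{6}\right)^{2} = \left(18 - \frac{8}{3}\right)^{2} = \left(\frac{46}{3}\right)^{2} = \frac{2116}{9}$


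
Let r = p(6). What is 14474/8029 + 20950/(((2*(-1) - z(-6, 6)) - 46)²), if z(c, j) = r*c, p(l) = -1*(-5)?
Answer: 86448563/1300698 ≈ 66.463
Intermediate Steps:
p(l) = 5
r = 5
z(c, j) = 5*c
14474/8029 + 20950/(((2*(-1) - z(-6, 6)) - 46)²) = 14474/8029 + 20950/(((2*(-1) - 5*(-6)) - 46)²) = 14474*(1/8029) + 20950/(((-2 - 1*(-30)) - 46)²) = 14474/8029 + 20950/(((-2 + 30) - 46)²) = 14474/8029 + 20950/((28 - 46)²) = 14474/8029 + 20950/((-18)²) = 14474/8029 + 20950/324 = 14474/8029 + 20950*(1/324) = 14474/8029 + 10475/162 = 86448563/1300698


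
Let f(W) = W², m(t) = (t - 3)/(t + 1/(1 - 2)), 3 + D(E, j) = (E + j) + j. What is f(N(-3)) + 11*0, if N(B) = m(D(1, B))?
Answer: 121/81 ≈ 1.4938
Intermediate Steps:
D(E, j) = -3 + E + 2*j (D(E, j) = -3 + ((E + j) + j) = -3 + (E + 2*j) = -3 + E + 2*j)
m(t) = (-3 + t)/(-1 + t) (m(t) = (-3 + t)/(t + 1/(-1)) = (-3 + t)/(t - 1) = (-3 + t)/(-1 + t))
N(B) = (-5 + 2*B)/(-3 + 2*B) (N(B) = (-3 + (-3 + 1 + 2*B))/(-1 + (-3 + 1 + 2*B)) = (-3 + (-2 + 2*B))/(-1 + (-2 + 2*B)) = (-5 + 2*B)/(-3 + 2*B))
f(N(-3)) + 11*0 = ((-5 + 2*(-3))/(-3 + 2*(-3)))² + 11*0 = ((-5 - 6)/(-3 - 6))² + 0 = (-11/(-9))² + 0 = (-⅑*(-11))² + 0 = (11/9)² + 0 = 121/81 + 0 = 121/81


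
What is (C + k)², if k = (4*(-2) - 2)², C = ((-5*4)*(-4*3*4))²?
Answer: 849530890000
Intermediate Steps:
C = 921600 (C = (-(-240)*4)² = (-20*(-48))² = 960² = 921600)
k = 100 (k = (-8 - 2)² = (-10)² = 100)
(C + k)² = (921600 + 100)² = 921700² = 849530890000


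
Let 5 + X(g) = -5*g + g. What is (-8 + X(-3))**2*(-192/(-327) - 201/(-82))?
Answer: 27157/8938 ≈ 3.0384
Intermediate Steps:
X(g) = -5 - 4*g (X(g) = -5 + (-5*g + g) = -5 - 4*g)
(-8 + X(-3))**2*(-192/(-327) - 201/(-82)) = (-8 + (-5 - 4*(-3)))**2*(-192/(-327) - 201/(-82)) = (-8 + (-5 + 12))**2*(-192*(-1/327) - 201*(-1/82)) = (-8 + 7)**2*(64/109 + 201/82) = (-1)**2*(27157/8938) = 1*(27157/8938) = 27157/8938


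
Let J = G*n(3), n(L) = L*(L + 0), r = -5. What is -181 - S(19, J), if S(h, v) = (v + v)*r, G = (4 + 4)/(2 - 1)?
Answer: 539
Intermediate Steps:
n(L) = L² (n(L) = L*L = L²)
G = 8 (G = 8/1 = 8*1 = 8)
J = 72 (J = 8*3² = 8*9 = 72)
S(h, v) = -10*v (S(h, v) = (v + v)*(-5) = (2*v)*(-5) = -10*v)
-181 - S(19, J) = -181 - (-10)*72 = -181 - 1*(-720) = -181 + 720 = 539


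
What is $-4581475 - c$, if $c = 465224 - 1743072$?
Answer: $-3303627$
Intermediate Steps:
$c = -1277848$ ($c = 465224 - 1743072 = -1277848$)
$-4581475 - c = -4581475 - -1277848 = -4581475 + 1277848 = -3303627$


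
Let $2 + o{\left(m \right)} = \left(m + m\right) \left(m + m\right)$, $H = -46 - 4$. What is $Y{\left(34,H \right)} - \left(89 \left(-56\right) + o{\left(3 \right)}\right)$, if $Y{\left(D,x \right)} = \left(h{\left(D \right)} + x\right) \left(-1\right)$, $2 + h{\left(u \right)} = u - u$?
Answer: $5002$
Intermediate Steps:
$H = -50$ ($H = -46 - 4 = -50$)
$o{\left(m \right)} = -2 + 4 m^{2}$ ($o{\left(m \right)} = -2 + \left(m + m\right) \left(m + m\right) = -2 + 2 m 2 m = -2 + 4 m^{2}$)
$h{\left(u \right)} = -2$ ($h{\left(u \right)} = -2 + \left(u - u\right) = -2 + 0 = -2$)
$Y{\left(D,x \right)} = 2 - x$ ($Y{\left(D,x \right)} = \left(-2 + x\right) \left(-1\right) = 2 - x$)
$Y{\left(34,H \right)} - \left(89 \left(-56\right) + o{\left(3 \right)}\right) = \left(2 - -50\right) - \left(89 \left(-56\right) - \left(2 - 4 \cdot 3^{2}\right)\right) = \left(2 + 50\right) - \left(-4984 + \left(-2 + 4 \cdot 9\right)\right) = 52 - \left(-4984 + \left(-2 + 36\right)\right) = 52 - \left(-4984 + 34\right) = 52 - -4950 = 52 + 4950 = 5002$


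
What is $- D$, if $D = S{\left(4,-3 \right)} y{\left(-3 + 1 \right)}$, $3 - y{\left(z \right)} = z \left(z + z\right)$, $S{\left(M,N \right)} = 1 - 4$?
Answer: $-15$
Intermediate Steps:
$S{\left(M,N \right)} = -3$
$y{\left(z \right)} = 3 - 2 z^{2}$ ($y{\left(z \right)} = 3 - z \left(z + z\right) = 3 - z 2 z = 3 - 2 z^{2}$)
$D = 15$ ($D = - 3 \left(3 - 2 \left(-3 + 1\right)^{2}\right) = - 3 \left(3 - 2 \left(-2\right)^{2}\right) = - 3 \left(3 - 8\right) = \left(-3\right) \left(-5\right) = 15$)
$- D = \left(-1\right) 15 = -15$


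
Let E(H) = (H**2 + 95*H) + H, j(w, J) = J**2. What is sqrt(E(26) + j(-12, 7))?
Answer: sqrt(3221) ≈ 56.754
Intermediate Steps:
E(H) = H**2 + 96*H
sqrt(E(26) + j(-12, 7)) = sqrt(26*(96 + 26) + 7**2) = sqrt(26*122 + 49) = sqrt(3172 + 49) = sqrt(3221)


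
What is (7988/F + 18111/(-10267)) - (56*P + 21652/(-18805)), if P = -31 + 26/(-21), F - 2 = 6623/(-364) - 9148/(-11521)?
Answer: 48110358581126946221/37409283230746515 ≈ 1286.1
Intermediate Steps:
F = -64586423/4193644 (F = 2 + (6623/(-364) - 9148/(-11521)) = 2 + (6623*(-1/364) - 9148*(-1/11521)) = 2 + (-6623/364 + 9148/11521) = 2 - 72973711/4193644 = -64586423/4193644 ≈ -15.401)
P = -677/21 (P = -31 + 26*(-1/21) = -31 - 26/21 = -677/21 ≈ -32.238)
(7988/F + 18111/(-10267)) - (56*P + 21652/(-18805)) = (7988/(-64586423/4193644) + 18111/(-10267)) - (56*(-677/21) + 21652/(-18805)) = (7988*(-4193644/64586423) + 18111*(-1/10267)) - (-5416/3 + 21652*(-1/18805)) = (-33498828272/64586423 - 18111/10267) - (-5416/3 - 21652/18805) = -345102194575577/663108804941 - 1*(-101912836/56415) = -345102194575577/663108804941 + 101912836/56415 = 48110358581126946221/37409283230746515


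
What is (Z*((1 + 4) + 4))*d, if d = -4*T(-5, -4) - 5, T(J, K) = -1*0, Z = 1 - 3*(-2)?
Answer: -315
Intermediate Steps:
Z = 7 (Z = 1 + 6 = 7)
T(J, K) = 0
d = -5 (d = -4*0 - 5 = 0 - 5 = -5)
(Z*((1 + 4) + 4))*d = (7*((1 + 4) + 4))*(-5) = (7*(5 + 4))*(-5) = (7*9)*(-5) = 63*(-5) = -315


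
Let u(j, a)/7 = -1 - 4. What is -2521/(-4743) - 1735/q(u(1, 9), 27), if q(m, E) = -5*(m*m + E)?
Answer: 4802113/5938236 ≈ 0.80868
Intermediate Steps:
u(j, a) = -35 (u(j, a) = 7*(-1 - 4) = 7*(-5) = -35)
q(m, E) = -5*E - 5*m**2 (q(m, E) = -5*(m**2 + E) = -5*(E + m**2) = -5*E - 5*m**2)
-2521/(-4743) - 1735/q(u(1, 9), 27) = -2521/(-4743) - 1735/(-5*27 - 5*(-35)**2) = -2521*(-1/4743) - 1735/(-135 - 5*1225) = 2521/4743 - 1735/(-135 - 6125) = 2521/4743 - 1735/(-6260) = 2521/4743 - 1735*(-1/6260) = 2521/4743 + 347/1252 = 4802113/5938236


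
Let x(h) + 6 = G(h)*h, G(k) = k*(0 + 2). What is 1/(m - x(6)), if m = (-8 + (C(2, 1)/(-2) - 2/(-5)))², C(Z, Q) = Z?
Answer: 25/199 ≈ 0.12563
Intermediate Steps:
G(k) = 2*k (G(k) = k*2 = 2*k)
m = 1849/25 (m = (-8 + (2/(-2) - 2/(-5)))² = (-8 + (2*(-½) - 2*(-⅕)))² = (-8 + (-1 + ⅖))² = (-8 - ⅗)² = (-43/5)² = 1849/25 ≈ 73.960)
x(h) = -6 + 2*h² (x(h) = -6 + (2*h)*h = -6 + 2*h²)
1/(m - x(6)) = 1/(1849/25 - (-6 + 2*6²)) = 1/(1849/25 - (-6 + 2*36)) = 1/(1849/25 - (-6 + 72)) = 1/(1849/25 - 1*66) = 1/(1849/25 - 66) = 1/(199/25) = 25/199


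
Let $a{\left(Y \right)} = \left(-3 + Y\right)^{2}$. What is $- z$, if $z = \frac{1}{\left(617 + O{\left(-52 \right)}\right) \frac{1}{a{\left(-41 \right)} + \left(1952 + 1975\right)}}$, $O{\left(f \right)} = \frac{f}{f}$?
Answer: $- \frac{5863}{618} \approx -9.4871$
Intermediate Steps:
$O{\left(f \right)} = 1$
$z = \frac{5863}{618}$ ($z = \frac{1}{\left(617 + 1\right) \frac{1}{\left(-3 - 41\right)^{2} + \left(1952 + 1975\right)}} = \frac{1}{618 \frac{1}{\left(-44\right)^{2} + 3927}} = \frac{1}{618 \frac{1}{1936 + 3927}} = \frac{1}{618 \cdot \frac{1}{5863}} = \frac{1}{\frac{618}{5863}} = \frac{5863}{618} \approx 9.4871$)
$- z = \left(-1\right) \frac{5863}{618} = - \frac{5863}{618}$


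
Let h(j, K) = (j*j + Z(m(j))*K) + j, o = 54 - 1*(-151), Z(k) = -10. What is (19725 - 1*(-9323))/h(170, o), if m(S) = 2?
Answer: 7262/6755 ≈ 1.0751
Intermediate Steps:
o = 205 (o = 54 + 151 = 205)
h(j, K) = j + j**2 - 10*K (h(j, K) = (j*j - 10*K) + j = (j**2 - 10*K) + j = j + j**2 - 10*K)
(19725 - 1*(-9323))/h(170, o) = (19725 - 1*(-9323))/(170 + 170**2 - 10*205) = (19725 + 9323)/(170 + 28900 - 2050) = 29048/27020 = 29048*(1/27020) = 7262/6755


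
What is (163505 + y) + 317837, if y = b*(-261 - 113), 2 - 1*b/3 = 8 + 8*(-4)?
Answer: 452170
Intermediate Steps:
b = 78 (b = 6 - 3*(8 + 8*(-4)) = 6 - 3*(8 - 32) = 6 - 3*(-24) = 6 + 72 = 78)
y = -29172 (y = 78*(-261 - 113) = 78*(-374) = -29172)
(163505 + y) + 317837 = (163505 - 29172) + 317837 = 134333 + 317837 = 452170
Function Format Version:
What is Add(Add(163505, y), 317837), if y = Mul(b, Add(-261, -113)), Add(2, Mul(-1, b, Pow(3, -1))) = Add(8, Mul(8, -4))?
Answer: 452170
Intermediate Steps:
b = 78 (b = Add(6, Mul(-3, Add(8, Mul(8, -4)))) = Add(6, Mul(-3, Add(8, -32))) = Add(6, Mul(-3, -24)) = Add(6, 72) = 78)
y = -29172 (y = Mul(78, Add(-261, -113)) = Mul(78, -374) = -29172)
Add(Add(163505, y), 317837) = Add(Add(163505, -29172), 317837) = Add(134333, 317837) = 452170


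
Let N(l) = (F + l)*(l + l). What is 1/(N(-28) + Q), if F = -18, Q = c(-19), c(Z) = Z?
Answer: 1/2557 ≈ 0.00039108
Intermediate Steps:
Q = -19
N(l) = 2*l*(-18 + l) (N(l) = (-18 + l)*(l + l) = (-18 + l)*(2*l) = 2*l*(-18 + l))
1/(N(-28) + Q) = 1/(2*(-28)*(-18 - 28) - 19) = 1/(2*(-28)*(-46) - 19) = 1/(2576 - 19) = 1/2557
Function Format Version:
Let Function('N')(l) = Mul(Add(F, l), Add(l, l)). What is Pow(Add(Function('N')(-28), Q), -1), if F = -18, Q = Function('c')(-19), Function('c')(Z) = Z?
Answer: Rational(1, 2557) ≈ 0.00039108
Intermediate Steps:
Q = -19
Function('N')(l) = Mul(2, l, Add(-18, l)) (Function('N')(l) = Mul(Add(-18, l), Add(l, l)) = Mul(Add(-18, l), Mul(2, l)) = Mul(2, l, Add(-18, l)))
Pow(Add(Function('N')(-28), Q), -1) = Pow(Add(Mul(2, -28, Add(-18, -28)), -19), -1) = Pow(Add(Mul(2, -28, -46), -19), -1) = Pow(Add(2576, -19), -1) = Pow(2557, -1) = Rational(1, 2557)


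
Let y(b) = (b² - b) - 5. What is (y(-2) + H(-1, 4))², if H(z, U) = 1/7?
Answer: 64/49 ≈ 1.3061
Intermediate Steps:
H(z, U) = ⅐
y(b) = -5 + b² - b
(y(-2) + H(-1, 4))² = ((-5 + (-2)² - 1*(-2)) + ⅐)² = ((-5 + 4 + 2) + ⅐)² = (1 + ⅐)² = (8/7)² = 64/49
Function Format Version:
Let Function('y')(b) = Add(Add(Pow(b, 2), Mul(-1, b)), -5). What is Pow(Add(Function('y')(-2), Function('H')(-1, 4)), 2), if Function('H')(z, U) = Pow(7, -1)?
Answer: Rational(64, 49) ≈ 1.3061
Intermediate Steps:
Function('H')(z, U) = Rational(1, 7)
Function('y')(b) = Add(-5, Pow(b, 2), Mul(-1, b))
Pow(Add(Function('y')(-2), Function('H')(-1, 4)), 2) = Pow(Add(Add(-5, Pow(-2, 2), Mul(-1, -2)), Rational(1, 7)), 2) = Pow(Add(Add(-5, 4, 2), Rational(1, 7)), 2) = Pow(Add(1, Rational(1, 7)), 2) = Pow(Rational(8, 7), 2) = Rational(64, 49)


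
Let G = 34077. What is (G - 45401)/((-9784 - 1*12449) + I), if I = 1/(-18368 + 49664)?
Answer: 354395904/695803967 ≈ 0.50933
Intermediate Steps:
I = 1/31296 ≈ 3.1953e-5
(G - 45401)/((-9784 - 1*12449) + I) = (34077 - 45401)/((-9784 - 1*12449) + 1/31296) = -11324/((-9784 - 12449) + 1/31296) = -11324/(-22233 + 1/31296) = -11324/(-695803967/31296) = -11324*(-31296/695803967) = 354395904/695803967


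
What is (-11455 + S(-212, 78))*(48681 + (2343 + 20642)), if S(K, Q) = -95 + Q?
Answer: -822152352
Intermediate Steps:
(-11455 + S(-212, 78))*(48681 + (2343 + 20642)) = (-11455 + (-95 + 78))*(48681 + (2343 + 20642)) = (-11455 - 17)*(48681 + 22985) = -11472*71666 = -822152352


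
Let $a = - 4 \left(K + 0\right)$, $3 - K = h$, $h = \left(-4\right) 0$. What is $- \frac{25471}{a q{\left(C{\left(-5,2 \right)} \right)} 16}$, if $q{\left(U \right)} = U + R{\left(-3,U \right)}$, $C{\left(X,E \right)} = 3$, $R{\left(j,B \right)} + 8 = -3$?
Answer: $- \frac{25471}{1536} \approx -16.583$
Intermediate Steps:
$h = 0$
$R{\left(j,B \right)} = -11$ ($R{\left(j,B \right)} = -8 - 3 = -11$)
$K = 3$ ($K = 3 - 0 = 3 + 0 = 3$)
$q{\left(U \right)} = -11 + U$ ($q{\left(U \right)} = U - 11 = -11 + U$)
$a = -12$ ($a = - 4 \left(3 + 0\right) = \left(-4\right) 3 = -12$)
$- \frac{25471}{a q{\left(C{\left(-5,2 \right)} \right)} 16} = - \frac{25471}{- 12 \left(-11 + 3\right) 16} = - \frac{25471}{\left(-12\right) \left(-8\right) 16} = - \frac{25471}{96 \cdot 16} = - \frac{25471}{1536}$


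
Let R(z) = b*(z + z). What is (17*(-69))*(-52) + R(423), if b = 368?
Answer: 372324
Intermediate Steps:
R(z) = 736*z (R(z) = 368*(z + z) = 368*(2*z) = 736*z)
(17*(-69))*(-52) + R(423) = (17*(-69))*(-52) + 736*423 = -1173*(-52) + 311328 = 60996 + 311328 = 372324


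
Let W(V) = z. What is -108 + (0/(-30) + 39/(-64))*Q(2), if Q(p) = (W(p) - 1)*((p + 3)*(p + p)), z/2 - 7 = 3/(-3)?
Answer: -3873/16 ≈ -242.06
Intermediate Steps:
z = 12 (z = 14 + 2*(3/(-3)) = 14 + 2*(3*(-1/3)) = 14 + 2*(-1) = 14 - 2 = 12)
W(V) = 12
Q(p) = 22*p*(3 + p) (Q(p) = (12 - 1)*((p + 3)*(p + p)) = 11*((3 + p)*(2*p)) = 11*(2*p*(3 + p)) = 22*p*(3 + p))
-108 + (0/(-30) + 39/(-64))*Q(2) = -108 + (0/(-30) + 39/(-64))*(22*2*(3 + 2)) = -108 + (0*(-1/30) + 39*(-1/64))*(22*2*5) = -108 + (0 - 39/64)*220 = -108 - 39/64*220 = -108 - 2145/16 = -3873/16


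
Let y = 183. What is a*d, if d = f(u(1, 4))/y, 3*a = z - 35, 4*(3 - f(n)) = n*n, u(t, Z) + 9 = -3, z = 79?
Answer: -484/183 ≈ -2.6448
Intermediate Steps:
u(t, Z) = -12 (u(t, Z) = -9 - 3 = -12)
f(n) = 3 - n**2/4 (f(n) = 3 - n*n/4 = 3 - n**2/4)
a = 44/3 (a = (79 - 35)/3 = (1/3)*44 = 44/3 ≈ 14.667)
d = -11/61 (d = (3 - 1/4*(-12)**2)/183 = (3 - 1/4*144)*(1/183) = (3 - 36)*(1/183) = -33*1/183 = -11/61 ≈ -0.18033)
a*d = (44/3)*(-11/61) = -484/183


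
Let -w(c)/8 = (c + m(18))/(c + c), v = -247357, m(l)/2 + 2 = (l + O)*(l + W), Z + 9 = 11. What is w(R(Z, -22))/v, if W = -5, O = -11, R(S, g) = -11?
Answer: -668/2720927 ≈ -0.00024550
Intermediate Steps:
Z = 2 (Z = -9 + 11 = 2)
m(l) = -4 + 2*(-11 + l)*(-5 + l) (m(l) = -4 + 2*((l - 11)*(l - 5)) = -4 + 2*((-11 + l)*(-5 + l)) = -4 + 2*(-11 + l)*(-5 + l))
w(c) = -4*(178 + c)/c (w(c) = -8*(c + (106 - 32*18 + 2*18²))/(c + c) = -8*(c + (106 - 576 + 2*324))/(2*c) = -8*(c + (106 - 576 + 648))*1/(2*c) = -8*(c + 178)*1/(2*c) = -8*(178 + c)*1/(2*c) = -4*(178 + c)/c)
w(R(Z, -22))/v = (-4 - 712/(-11))/(-247357) = (-4 - 712*(-1/11))*(-1/247357) = (-4 + 712/11)*(-1/247357) = (668/11)*(-1/247357) = -668/2720927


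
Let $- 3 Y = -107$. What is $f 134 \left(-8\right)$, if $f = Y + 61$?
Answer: $- \frac{310880}{3} \approx -1.0363 \cdot 10^{5}$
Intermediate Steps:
$Y = \frac{107}{3}$ ($Y = \left(- \frac{1}{3}\right) \left(-107\right) = \frac{107}{3} \approx 35.667$)
$f = \frac{290}{3}$ ($f = \frac{107}{3} + 61 = \frac{290}{3} \approx 96.667$)
$f 134 \left(-8\right) = \frac{290}{3} \cdot 134 \left(-8\right) = \frac{38860}{3} \left(-8\right) = - \frac{310880}{3}$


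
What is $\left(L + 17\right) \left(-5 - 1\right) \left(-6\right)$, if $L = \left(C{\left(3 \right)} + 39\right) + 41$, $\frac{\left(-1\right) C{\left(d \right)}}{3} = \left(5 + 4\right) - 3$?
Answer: $2844$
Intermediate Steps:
$C{\left(d \right)} = -18$ ($C{\left(d \right)} = - 3 \left(\left(5 + 4\right) - 3\right) = - 3 \left(9 - 3\right) = \left(-3\right) 6 = -18$)
$L = 62$ ($L = \left(-18 + 39\right) + 41 = 21 + 41 = 62$)
$\left(L + 17\right) \left(-5 - 1\right) \left(-6\right) = \left(62 + 17\right) \left(-5 - 1\right) \left(-6\right) = 79 \left(\left(-6\right) \left(-6\right)\right) = 79 \cdot 36 = 2844$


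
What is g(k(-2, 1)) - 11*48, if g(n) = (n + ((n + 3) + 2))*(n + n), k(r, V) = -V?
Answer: -534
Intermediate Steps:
g(n) = 2*n*(5 + 2*n) (g(n) = (n + ((3 + n) + 2))*(2*n) = (n + (5 + n))*(2*n) = (5 + 2*n)*(2*n) = 2*n*(5 + 2*n))
g(k(-2, 1)) - 11*48 = 2*(-1*1)*(5 + 2*(-1*1)) - 11*48 = 2*(-1)*(5 + 2*(-1)) - 528 = 2*(-1)*(5 - 2) - 528 = 2*(-1)*3 - 528 = -6 - 528 = -534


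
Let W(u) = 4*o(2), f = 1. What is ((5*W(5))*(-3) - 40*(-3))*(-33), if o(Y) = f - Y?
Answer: -5940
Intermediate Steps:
o(Y) = 1 - Y
W(u) = -4 (W(u) = 4*(1 - 1*2) = 4*(1 - 2) = 4*(-1) = -4)
((5*W(5))*(-3) - 40*(-3))*(-33) = ((5*(-4))*(-3) - 40*(-3))*(-33) = (-20*(-3) - 10*(-12))*(-33) = (60 + 120)*(-33) = 180*(-33) = -5940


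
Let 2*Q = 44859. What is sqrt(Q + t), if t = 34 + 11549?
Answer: 5*sqrt(5442)/2 ≈ 184.42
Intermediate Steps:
Q = 44859/2 (Q = (1/2)*44859 = 44859/2 ≈ 22430.)
t = 11583
sqrt(Q + t) = sqrt(44859/2 + 11583) = sqrt(68025/2) = 5*sqrt(5442)/2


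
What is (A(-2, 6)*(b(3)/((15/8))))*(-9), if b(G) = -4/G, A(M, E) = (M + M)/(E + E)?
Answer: -32/15 ≈ -2.1333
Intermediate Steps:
A(M, E) = M/E (A(M, E) = (2*M)/((2*E)) = (2*M)*(1/(2*E)) = M/E)
(A(-2, 6)*(b(3)/((15/8))))*(-9) = ((-2/6)*((-4/3)/((15/8))))*(-9) = ((-2*⅙)*((-4*⅓)/((15*(⅛)))))*(-9) = -(-4)/(9*15/8)*(-9) = -(-4)*8/(9*15)*(-9) = -⅓*(-32/45)*(-9) = (32/135)*(-9) = -32/15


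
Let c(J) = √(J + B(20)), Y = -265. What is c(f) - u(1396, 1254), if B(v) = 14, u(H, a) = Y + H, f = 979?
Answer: -1131 + √993 ≈ -1099.5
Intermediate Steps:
u(H, a) = -265 + H
c(J) = √(14 + J) (c(J) = √(J + 14) = √(14 + J))
c(f) - u(1396, 1254) = √(14 + 979) - (-265 + 1396) = √993 - 1*1131 = √993 - 1131 = -1131 + √993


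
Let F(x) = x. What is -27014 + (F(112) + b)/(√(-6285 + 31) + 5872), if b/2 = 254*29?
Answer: 2*(-13507*√6254 + 79305682*I)/(√6254 - 5872*I) ≈ -27011.0 - 0.034039*I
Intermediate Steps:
b = 14732 (b = 2*(254*29) = 2*7366 = 14732)
-27014 + (F(112) + b)/(√(-6285 + 31) + 5872) = -27014 + (112 + 14732)/(√(-6285 + 31) + 5872) = -27014 + 14844/(√(-6254) + 5872) = -27014 + 14844/(I*√6254 + 5872) = -27014 + 14844/(5872 + I*√6254)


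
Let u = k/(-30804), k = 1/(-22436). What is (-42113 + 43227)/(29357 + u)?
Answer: 769906058016/20289167096209 ≈ 0.037947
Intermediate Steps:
k = -1/22436 ≈ -4.4571e-5
u = 1/691118544 (u = -1/22436/(-30804) = -1/22436*(-1/30804) = 1/691118544 ≈ 1.4469e-9)
(-42113 + 43227)/(29357 + u) = (-42113 + 43227)/(29357 + 1/691118544) = 1114/(20289167096209/691118544) = 1114*(691118544/20289167096209) = 769906058016/20289167096209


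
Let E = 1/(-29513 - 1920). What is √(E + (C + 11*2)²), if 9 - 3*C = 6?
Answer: 2*√70669238/731 ≈ 23.000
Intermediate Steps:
C = 1 (C = 3 - ⅓*6 = 3 - 2 = 1)
E = -1/31433 (E = 1/(-31433) = -1/31433 ≈ -3.1814e-5)
√(E + (C + 11*2)²) = √(-1/31433 + (1 + 11*2)²) = √(-1/31433 + (1 + 22)²) = √(-1/31433 + 23²) = √(-1/31433 + 529) = √(16628056/31433) = 2*√70669238/731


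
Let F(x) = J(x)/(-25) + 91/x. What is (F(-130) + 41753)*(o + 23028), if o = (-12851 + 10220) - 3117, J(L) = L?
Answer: 721569600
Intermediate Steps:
o = -5748 (o = -2631 - 3117 = -5748)
F(x) = 91/x - x/25 (F(x) = x/(-25) + 91/x = x*(-1/25) + 91/x = -x/25 + 91/x = 91/x - x/25)
(F(-130) + 41753)*(o + 23028) = ((91/(-130) - 1/25*(-130)) + 41753)*(-5748 + 23028) = ((91*(-1/130) + 26/5) + 41753)*17280 = ((-7/10 + 26/5) + 41753)*17280 = (9/2 + 41753)*17280 = (83515/2)*17280 = 721569600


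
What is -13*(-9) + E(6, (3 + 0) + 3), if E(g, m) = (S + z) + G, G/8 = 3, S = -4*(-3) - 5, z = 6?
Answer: 154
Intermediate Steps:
S = 7 (S = 12 - 5 = 7)
G = 24 (G = 8*3 = 24)
E(g, m) = 37 (E(g, m) = (7 + 6) + 24 = 13 + 24 = 37)
-13*(-9) + E(6, (3 + 0) + 3) = -13*(-9) + 37 = 117 + 37 = 154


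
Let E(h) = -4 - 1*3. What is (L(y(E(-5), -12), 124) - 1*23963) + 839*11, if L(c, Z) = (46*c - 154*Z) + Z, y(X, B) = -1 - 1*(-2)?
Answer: -33660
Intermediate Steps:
E(h) = -7 (E(h) = -4 - 3 = -7)
y(X, B) = 1 (y(X, B) = -1 + 2 = 1)
L(c, Z) = -153*Z + 46*c (L(c, Z) = (-154*Z + 46*c) + Z = -153*Z + 46*c)
(L(y(E(-5), -12), 124) - 1*23963) + 839*11 = ((-153*124 + 46*1) - 1*23963) + 839*11 = ((-18972 + 46) - 23963) + 9229 = (-18926 - 23963) + 9229 = -42889 + 9229 = -33660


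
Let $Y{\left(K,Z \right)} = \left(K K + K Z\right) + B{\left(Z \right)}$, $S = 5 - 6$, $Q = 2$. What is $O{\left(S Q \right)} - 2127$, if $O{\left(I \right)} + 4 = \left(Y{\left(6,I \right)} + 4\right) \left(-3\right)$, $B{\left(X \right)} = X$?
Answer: $-2209$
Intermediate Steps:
$S = -1$ ($S = 5 - 6 = -1$)
$Y{\left(K,Z \right)} = Z + K^{2} + K Z$ ($Y{\left(K,Z \right)} = \left(K K + K Z\right) + Z = \left(K^{2} + K Z\right) + Z = Z + K^{2} + K Z$)
$O{\left(I \right)} = -124 - 21 I$ ($O{\left(I \right)} = -4 + \left(\left(I + 6^{2} + 6 I\right) + 4\right) \left(-3\right) = -4 + \left(\left(I + 36 + 6 I\right) + 4\right) \left(-3\right) = -4 + \left(\left(36 + 7 I\right) + 4\right) \left(-3\right) = -4 + \left(40 + 7 I\right) \left(-3\right) = -4 - \left(120 + 21 I\right) = -124 - 21 I$)
$O{\left(S Q \right)} - 2127 = \left(-124 - 21 \left(\left(-1\right) 2\right)\right) - 2127 = \left(-124 - -42\right) - 2127 = \left(-124 + 42\right) - 2127 = -82 - 2127 = -2209$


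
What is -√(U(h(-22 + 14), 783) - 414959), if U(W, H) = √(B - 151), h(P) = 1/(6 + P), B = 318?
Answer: -I*√(414959 - √167) ≈ -644.16*I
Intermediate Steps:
U(W, H) = √167 (U(W, H) = √(318 - 151) = √167)
-√(U(h(-22 + 14), 783) - 414959) = -√(√167 - 414959) = -√(-414959 + √167)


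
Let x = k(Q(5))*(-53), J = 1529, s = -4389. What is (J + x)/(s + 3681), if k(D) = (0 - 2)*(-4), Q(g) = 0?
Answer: -1105/708 ≈ -1.5607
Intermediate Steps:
k(D) = 8 (k(D) = -2*(-4) = 8)
x = -424 (x = 8*(-53) = -424)
(J + x)/(s + 3681) = (1529 - 424)/(-4389 + 3681) = 1105/(-708) = 1105*(-1/708) = -1105/708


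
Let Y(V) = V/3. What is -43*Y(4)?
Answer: -172/3 ≈ -57.333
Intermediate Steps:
Y(V) = V/3 (Y(V) = V*(⅓) = V/3)
-43*Y(4) = -43*4/3 = -172/3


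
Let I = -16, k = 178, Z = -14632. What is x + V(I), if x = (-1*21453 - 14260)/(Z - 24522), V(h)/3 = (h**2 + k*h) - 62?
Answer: -311708435/39154 ≈ -7961.1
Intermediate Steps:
V(h) = -186 + 3*h**2 + 534*h (V(h) = 3*((h**2 + 178*h) - 62) = 3*(-62 + h**2 + 178*h) = -186 + 3*h**2 + 534*h)
x = 35713/39154 (x = (-1*21453 - 14260)/(-14632 - 24522) = (-21453 - 14260)/(-39154) = -35713*(-1/39154) = 35713/39154 ≈ 0.91212)
x + V(I) = 35713/39154 + (-186 + 3*(-16)**2 + 534*(-16)) = 35713/39154 + (-186 + 3*256 - 8544) = 35713/39154 + (-186 + 768 - 8544) = 35713/39154 - 7962 = -311708435/39154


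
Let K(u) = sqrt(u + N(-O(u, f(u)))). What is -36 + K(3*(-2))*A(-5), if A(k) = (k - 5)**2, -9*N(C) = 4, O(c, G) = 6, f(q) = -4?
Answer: -36 + 100*I*sqrt(58)/3 ≈ -36.0 + 253.86*I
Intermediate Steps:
N(C) = -4/9 (N(C) = -1/9*4 = -4/9)
K(u) = sqrt(-4/9 + u) (K(u) = sqrt(u - 4/9) = sqrt(-4/9 + u))
A(k) = (-5 + k)**2
-36 + K(3*(-2))*A(-5) = -36 + (sqrt(-4 + 9*(3*(-2)))/3)*(-5 - 5)**2 = -36 + (sqrt(-4 + 9*(-6))/3)*(-10)**2 = -36 + (sqrt(-4 - 54)/3)*100 = -36 + (sqrt(-58)/3)*100 = -36 + ((I*sqrt(58))/3)*100 = -36 + (I*sqrt(58)/3)*100 = -36 + 100*I*sqrt(58)/3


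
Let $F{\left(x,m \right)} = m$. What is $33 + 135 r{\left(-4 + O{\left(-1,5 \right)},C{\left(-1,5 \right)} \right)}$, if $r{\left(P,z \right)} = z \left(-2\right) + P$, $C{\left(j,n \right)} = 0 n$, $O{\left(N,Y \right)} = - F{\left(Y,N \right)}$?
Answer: $-372$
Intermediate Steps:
$O{\left(N,Y \right)} = - N$
$C{\left(j,n \right)} = 0$
$r{\left(P,z \right)} = P - 2 z$ ($r{\left(P,z \right)} = - 2 z + P = P - 2 z$)
$33 + 135 r{\left(-4 + O{\left(-1,5 \right)},C{\left(-1,5 \right)} \right)} = 33 + 135 \left(\left(-4 - -1\right) - 0\right) = 33 + 135 \left(\left(-4 + 1\right) + 0\right) = 33 + 135 \left(-3 + 0\right) = 33 + 135 \left(-3\right) = 33 - 405 = -372$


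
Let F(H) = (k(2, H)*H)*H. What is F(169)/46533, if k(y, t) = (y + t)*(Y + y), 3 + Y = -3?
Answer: -6511908/15511 ≈ -419.83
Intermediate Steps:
Y = -6 (Y = -3 - 3 = -6)
k(y, t) = (-6 + y)*(t + y) (k(y, t) = (y + t)*(-6 + y) = (t + y)*(-6 + y) = (-6 + y)*(t + y))
F(H) = H²*(-8 - 4*H) (F(H) = ((2² - 6*H - 6*2 + H*2)*H)*H = ((4 - 6*H - 12 + 2*H)*H)*H = ((-8 - 4*H)*H)*H = (H*(-8 - 4*H))*H = H²*(-8 - 4*H))
F(169)/46533 = (4*169²*(-2 - 1*169))/46533 = (4*28561*(-2 - 169))*(1/46533) = (4*28561*(-171))*(1/46533) = -19535724*1/46533 = -6511908/15511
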